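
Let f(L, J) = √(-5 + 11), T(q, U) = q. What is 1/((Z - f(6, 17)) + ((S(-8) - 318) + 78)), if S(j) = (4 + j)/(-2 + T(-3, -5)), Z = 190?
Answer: -205/10061 + 25*√6/60366 ≈ -0.019361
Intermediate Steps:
f(L, J) = √6
S(j) = -⅘ - j/5 (S(j) = (4 + j)/(-2 - 3) = (4 + j)/(-5) = (4 + j)*(-⅕) = -⅘ - j/5)
1/((Z - f(6, 17)) + ((S(-8) - 318) + 78)) = 1/((190 - √6) + (((-⅘ - ⅕*(-8)) - 318) + 78)) = 1/((190 - √6) + (((-⅘ + 8/5) - 318) + 78)) = 1/((190 - √6) + ((⅘ - 318) + 78)) = 1/((190 - √6) + (-1586/5 + 78)) = 1/((190 - √6) - 1196/5) = 1/(-246/5 - √6)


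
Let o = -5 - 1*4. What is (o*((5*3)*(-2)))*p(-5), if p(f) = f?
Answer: -1350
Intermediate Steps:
o = -9 (o = -5 - 4 = -9)
(o*((5*3)*(-2)))*p(-5) = -9*5*3*(-2)*(-5) = -135*(-2)*(-5) = -9*(-30)*(-5) = 270*(-5) = -1350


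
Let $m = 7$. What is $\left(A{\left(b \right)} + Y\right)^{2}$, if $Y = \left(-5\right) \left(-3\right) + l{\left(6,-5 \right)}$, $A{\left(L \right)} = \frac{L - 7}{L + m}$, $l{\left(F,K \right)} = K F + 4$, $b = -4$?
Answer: $\frac{1936}{9} \approx 215.11$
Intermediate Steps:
$l{\left(F,K \right)} = 4 + F K$ ($l{\left(F,K \right)} = F K + 4 = 4 + F K$)
$A{\left(L \right)} = \frac{-7 + L}{7 + L}$ ($A{\left(L \right)} = \frac{L - 7}{L + 7} = \frac{-7 + L}{7 + L}$)
$Y = -11$ ($Y = \left(-5\right) \left(-3\right) + \left(4 + 6 \left(-5\right)\right) = 15 + \left(4 - 30\right) = 15 - 26 = -11$)
$\left(A{\left(b \right)} + Y\right)^{2} = \left(\frac{-7 - 4}{7 - 4} - 11\right)^{2} = \left(\frac{1}{3} \left(-11\right) - 11\right)^{2} = \left(- \frac{11}{3} - 11\right)^{2} = \left(- \frac{44}{3}\right)^{2} = \frac{1936}{9}$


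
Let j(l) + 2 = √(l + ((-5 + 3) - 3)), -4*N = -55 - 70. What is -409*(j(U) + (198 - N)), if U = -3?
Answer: -269531/4 - 818*I*√2 ≈ -67383.0 - 1156.8*I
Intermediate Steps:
N = 125/4 (N = -(-55 - 70)/4 = -¼*(-125) = 125/4 ≈ 31.250)
j(l) = -2 + √(-5 + l) (j(l) = -2 + √(l + ((-5 + 3) - 3)) = -2 + √(l + (-2 - 3)) = -2 + √(l - 5) = -2 + √(-5 + l))
-409*(j(U) + (198 - N)) = -409*((-2 + √(-5 - 3)) + (198 - 1*125/4)) = -409*((-2 + √(-8)) + (198 - 125/4)) = -409*((-2 + 2*I*√2) + 667/4) = -409*(659/4 + 2*I*√2) = -269531/4 - 818*I*√2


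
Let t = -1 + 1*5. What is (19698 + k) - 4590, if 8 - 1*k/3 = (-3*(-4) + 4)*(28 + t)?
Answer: 13596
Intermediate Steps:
t = 4 (t = -1 + 5 = 4)
k = -1512 (k = 24 - 3*(-3*(-4) + 4)*(28 + 4) = 24 - 3*(12 + 4)*32 = 24 - 48*32 = 24 - 3*512 = 24 - 1536 = -1512)
(19698 + k) - 4590 = (19698 - 1512) - 4590 = 18186 - 4590 = 13596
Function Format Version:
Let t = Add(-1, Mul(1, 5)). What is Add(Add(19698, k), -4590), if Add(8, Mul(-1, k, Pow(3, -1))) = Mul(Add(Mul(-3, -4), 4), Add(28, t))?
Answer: 13596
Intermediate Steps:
t = 4 (t = Add(-1, 5) = 4)
k = -1512 (k = Add(24, Mul(-3, Mul(Add(Mul(-3, -4), 4), Add(28, 4)))) = Add(24, Mul(-3, Mul(Add(12, 4), 32))) = Add(24, Mul(-3, Mul(16, 32))) = Add(24, Mul(-3, 512)) = Add(24, -1536) = -1512)
Add(Add(19698, k), -4590) = Add(Add(19698, -1512), -4590) = Add(18186, -4590) = 13596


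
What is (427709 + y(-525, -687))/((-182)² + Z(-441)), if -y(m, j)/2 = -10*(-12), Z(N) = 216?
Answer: 427469/33340 ≈ 12.822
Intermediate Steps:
y(m, j) = -240 (y(m, j) = -(-20)*(-12) = -2*120 = -240)
(427709 + y(-525, -687))/((-182)² + Z(-441)) = (427709 - 240)/((-182)² + 216) = 427469/(33124 + 216) = 427469/33340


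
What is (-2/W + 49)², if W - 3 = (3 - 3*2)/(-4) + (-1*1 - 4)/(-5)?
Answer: 851929/361 ≈ 2359.9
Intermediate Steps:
W = 19/4 (W = 3 + ((3 - 3*2)/(-4) + (-1*1 - 4)/(-5)) = 3 + ((3 - 6)*(-¼) + (-1 - 4)*(-⅕)) = 3 + (-3*(-¼) - 5*(-⅕)) = 3 + (¾ + 1) = 3 + 7/4 = 19/4 ≈ 4.7500)
(-2/W + 49)² = (-2/19/4 + 49)² = (-2*4/19 + 49)² = (-8/19 + 49)² = (923/19)² = 851929/361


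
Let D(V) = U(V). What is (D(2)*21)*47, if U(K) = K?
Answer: 1974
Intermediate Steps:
D(V) = V
(D(2)*21)*47 = (2*21)*47 = 42*47 = 1974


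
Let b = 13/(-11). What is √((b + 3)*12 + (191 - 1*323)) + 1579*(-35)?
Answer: -55265 + 2*I*√3333/11 ≈ -55265.0 + 10.497*I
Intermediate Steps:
b = -13/11 (b = 13*(-1/11) = -13/11 ≈ -1.1818)
√((b + 3)*12 + (191 - 1*323)) + 1579*(-35) = √((-13/11 + 3)*12 + (191 - 1*323)) + 1579*(-35) = √((20/11)*12 + (191 - 323)) - 55265 = √(240/11 - 132) - 55265 = √(-1212/11) - 55265 = 2*I*√3333/11 - 55265 = -55265 + 2*I*√3333/11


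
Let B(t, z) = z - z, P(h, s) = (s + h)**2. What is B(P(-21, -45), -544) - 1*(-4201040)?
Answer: 4201040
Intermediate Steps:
P(h, s) = (h + s)**2
B(t, z) = 0
B(P(-21, -45), -544) - 1*(-4201040) = 0 - 1*(-4201040) = 0 + 4201040 = 4201040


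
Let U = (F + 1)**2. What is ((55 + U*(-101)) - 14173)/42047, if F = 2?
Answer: -15027/42047 ≈ -0.35739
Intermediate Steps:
U = 9 (U = (2 + 1)**2 = 3**2 = 9)
((55 + U*(-101)) - 14173)/42047 = ((55 + 9*(-101)) - 14173)/42047 = ((55 - 909) - 14173)*(1/42047) = (-854 - 14173)*(1/42047) = -15027*1/42047 = -15027/42047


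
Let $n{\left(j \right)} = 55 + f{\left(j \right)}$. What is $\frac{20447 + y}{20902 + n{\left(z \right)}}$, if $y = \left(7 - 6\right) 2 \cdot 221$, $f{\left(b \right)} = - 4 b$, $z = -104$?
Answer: $\frac{1899}{1943} \approx 0.97736$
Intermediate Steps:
$y = 442$ ($y = 1 \cdot 2 \cdot 221 = 2 \cdot 221 = 442$)
$n{\left(j \right)} = 55 - 4 j$
$\frac{20447 + y}{20902 + n{\left(z \right)}} = \frac{20447 + 442}{20902 + \left(55 - -416\right)} = \frac{20889}{20902 + \left(55 + 416\right)} = \frac{20889}{20902 + 471} = \frac{20889}{21373} = 20889 \cdot \frac{1}{21373} = \frac{1899}{1943}$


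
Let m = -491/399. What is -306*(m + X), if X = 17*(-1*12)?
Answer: 8352474/133 ≈ 62801.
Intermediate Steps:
X = -204 (X = 17*(-12) = -204)
m = -491/399 (m = -491*1/399 = -491/399 ≈ -1.2306)
-306*(m + X) = -306*(-491/399 - 204) = -306*(-81887/399) = 8352474/133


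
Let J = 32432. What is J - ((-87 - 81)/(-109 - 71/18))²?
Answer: 134035197872/4133089 ≈ 32430.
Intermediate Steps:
J - ((-87 - 81)/(-109 - 71/18))² = 32432 - ((-87 - 81)/(-109 - 71/18))² = 32432 - (-168/(-109 - 71*1/18))² = 32432 - (-168/(-109 - 71/18))² = 32432 - (-168/(-2033/18))² = 32432 - (-168*(-18/2033))² = 32432 - (3024/2033)² = 32432 - 1*9144576/4133089 = 32432 - 9144576/4133089 = 134035197872/4133089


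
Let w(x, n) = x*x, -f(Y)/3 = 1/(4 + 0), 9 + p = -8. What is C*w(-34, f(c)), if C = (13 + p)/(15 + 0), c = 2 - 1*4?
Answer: -4624/15 ≈ -308.27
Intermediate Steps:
p = -17 (p = -9 - 8 = -17)
c = -2 (c = 2 - 4 = -2)
f(Y) = -¾ (f(Y) = -3/(4 + 0) = -3/4 = -3*¼ = -¾)
w(x, n) = x²
C = -4/15 (C = (13 - 17)/(15 + 0) = -4/15 ≈ -0.26667)
C*w(-34, f(c)) = -4/15*(-34)² = -4/15*1156 = -4624/15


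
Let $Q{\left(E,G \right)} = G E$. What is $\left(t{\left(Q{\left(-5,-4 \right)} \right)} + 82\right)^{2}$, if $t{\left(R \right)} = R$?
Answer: $10404$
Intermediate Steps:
$Q{\left(E,G \right)} = E G$
$\left(t{\left(Q{\left(-5,-4 \right)} \right)} + 82\right)^{2} = \left(\left(-5\right) \left(-4\right) + 82\right)^{2} = \left(20 + 82\right)^{2} = 102^{2} = 10404$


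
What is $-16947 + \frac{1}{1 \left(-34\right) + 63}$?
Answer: $- \frac{491462}{29} \approx -16947.0$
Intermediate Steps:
$-16947 + \frac{1}{1 \left(-34\right) + 63} = -16947 + \frac{1}{-34 + 63} = -16947 + \frac{1}{29} = - \frac{491462}{29}$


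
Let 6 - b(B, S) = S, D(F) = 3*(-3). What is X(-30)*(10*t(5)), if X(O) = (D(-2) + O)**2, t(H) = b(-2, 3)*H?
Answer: 228150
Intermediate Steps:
D(F) = -9
b(B, S) = 6 - S
t(H) = 3*H (t(H) = (6 - 1*3)*H = (6 - 3)*H = 3*H)
X(O) = (-9 + O)**2
X(-30)*(10*t(5)) = (-9 - 30)**2*(10*(3*5)) = (-39)**2*(10*15) = 1521*150 = 228150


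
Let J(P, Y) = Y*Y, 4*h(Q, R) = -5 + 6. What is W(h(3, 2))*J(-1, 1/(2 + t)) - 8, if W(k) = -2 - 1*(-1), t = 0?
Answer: -33/4 ≈ -8.2500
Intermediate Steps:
h(Q, R) = ¼ (h(Q, R) = (-5 + 6)/4 = (¼)*1 = ¼)
J(P, Y) = Y²
W(k) = -1 (W(k) = -2 + 1 = -1)
W(h(3, 2))*J(-1, 1/(2 + t)) - 8 = -(1/(2 + 0))² - 8 = -(1/2)² - 8 = -(½)² - 8 = -1*¼ - 8 = -¼ - 8 = -33/4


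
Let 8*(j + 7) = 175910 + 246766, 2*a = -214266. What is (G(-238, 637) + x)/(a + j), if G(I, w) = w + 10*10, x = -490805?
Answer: 980136/108611 ≈ 9.0243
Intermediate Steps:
a = -107133 (a = (½)*(-214266) = -107133)
j = 105655/2 (j = -7 + (175910 + 246766)/8 = -7 + (⅛)*422676 = -7 + 105669/2 = 105655/2 ≈ 52828.)
G(I, w) = 100 + w (G(I, w) = w + 100 = 100 + w)
(G(-238, 637) + x)/(a + j) = ((100 + 637) - 490805)/(-107133 + 105655/2) = (737 - 490805)/(-108611/2) = -490068*(-2/108611) = 980136/108611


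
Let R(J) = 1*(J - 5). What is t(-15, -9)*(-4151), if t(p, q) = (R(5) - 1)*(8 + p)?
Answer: -29057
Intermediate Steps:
R(J) = -5 + J (R(J) = 1*(-5 + J) = -5 + J)
t(p, q) = -8 - p (t(p, q) = ((-5 + 5) - 1)*(8 + p) = (0 - 1)*(8 + p) = -(8 + p) = -8 - p)
t(-15, -9)*(-4151) = (-8 - 1*(-15))*(-4151) = (-8 + 15)*(-4151) = 7*(-4151) = -29057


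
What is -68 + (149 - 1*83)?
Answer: -2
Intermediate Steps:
-68 + (149 - 1*83) = -68 + (149 - 83) = -68 + 66 = -2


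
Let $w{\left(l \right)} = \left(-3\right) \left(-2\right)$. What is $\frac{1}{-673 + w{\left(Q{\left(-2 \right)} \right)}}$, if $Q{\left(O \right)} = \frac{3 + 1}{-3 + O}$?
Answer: $- \frac{1}{667} \approx -0.0014993$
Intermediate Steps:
$Q{\left(O \right)} = \frac{4}{-3 + O}$
$w{\left(l \right)} = 6$
$\frac{1}{-673 + w{\left(Q{\left(-2 \right)} \right)}} = \frac{1}{-673 + 6} = \frac{1}{-667} = - \frac{1}{667}$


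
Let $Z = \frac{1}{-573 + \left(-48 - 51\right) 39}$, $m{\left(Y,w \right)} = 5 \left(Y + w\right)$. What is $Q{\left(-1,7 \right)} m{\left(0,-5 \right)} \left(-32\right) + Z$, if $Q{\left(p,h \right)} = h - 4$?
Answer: $\frac{10641599}{4434} \approx 2400.0$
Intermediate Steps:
$Q{\left(p,h \right)} = -4 + h$ ($Q{\left(p,h \right)} = h - 4 = -4 + h$)
$m{\left(Y,w \right)} = 5 Y + 5 w$
$Z = - \frac{1}{4434}$ ($Z = \frac{1}{-573 - 3861} = \frac{1}{-4434} = - \frac{1}{4434} \approx -0.00022553$)
$Q{\left(-1,7 \right)} m{\left(0,-5 \right)} \left(-32\right) + Z = \left(-4 + 7\right) \left(5 \cdot 0 + 5 \left(-5\right)\right) \left(-32\right) - \frac{1}{4434} = 3 \left(0 - 25\right) \left(-32\right) - \frac{1}{4434} = 3 \left(-25\right) \left(-32\right) - \frac{1}{4434} = \left(-75\right) \left(-32\right) - \frac{1}{4434} = 2400 - \frac{1}{4434} = \frac{10641599}{4434}$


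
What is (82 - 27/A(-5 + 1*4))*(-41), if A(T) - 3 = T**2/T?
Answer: -5617/2 ≈ -2808.5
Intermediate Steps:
A(T) = 3 + T (A(T) = 3 + T**2/T = 3 + T)
(82 - 27/A(-5 + 1*4))*(-41) = (82 - 27/(3 + (-5 + 1*4)))*(-41) = (82 - 27/(3 + (-5 + 4)))*(-41) = (82 - 27/(3 - 1))*(-41) = (82 - 27/2)*(-41) = (137/2)*(-41) = -5617/2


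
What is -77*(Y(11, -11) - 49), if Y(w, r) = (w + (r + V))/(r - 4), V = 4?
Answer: 56903/15 ≈ 3793.5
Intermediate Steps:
Y(w, r) = (4 + r + w)/(-4 + r) (Y(w, r) = (w + (r + 4))/(r - 4) = (w + (4 + r))/(-4 + r) = (4 + r + w)/(-4 + r))
-77*(Y(11, -11) - 49) = -77*((4 - 11 + 11)/(-4 - 11) - 49) = -77*(4/(-15) - 49) = -77*(-1/15*4 - 49) = -77*(-4/15 - 49) = -77*(-739/15) = 56903/15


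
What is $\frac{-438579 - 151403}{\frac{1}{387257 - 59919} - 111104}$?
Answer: $\frac{193123527916}{36368561151} \approx 5.3102$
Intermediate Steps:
$\frac{-438579 - 151403}{\frac{1}{387257 - 59919} - 111104} = - \frac{589982}{\frac{1}{327338} - 111104} = - \frac{589982}{- \frac{36368561151}{327338}} = \left(-589982\right) \left(- \frac{327338}{36368561151}\right) = \frac{193123527916}{36368561151}$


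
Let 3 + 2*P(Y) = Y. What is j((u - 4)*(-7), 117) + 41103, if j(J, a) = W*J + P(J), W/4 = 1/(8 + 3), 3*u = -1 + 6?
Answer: 1356815/33 ≈ 41116.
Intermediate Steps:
u = 5/3 (u = (-1 + 6)/3 = (⅓)*5 = 5/3 ≈ 1.6667)
P(Y) = -3/2 + Y/2
W = 4/11 (W = 4/(8 + 3) = 4/11 ≈ 0.36364)
j(J, a) = -3/2 + 19*J/22 (j(J, a) = 4*J/11 + (-3/2 + J/2) = -3/2 + 19*J/22)
j((u - 4)*(-7), 117) + 41103 = (-3/2 + 19*((5/3 - 4)*(-7))/22) + 41103 = (-3/2 + 19*(-7/3*(-7))/22) + 41103 = (-3/2 + (19/22)*(49/3)) + 41103 = (-3/2 + 931/66) + 41103 = 416/33 + 41103 = 1356815/33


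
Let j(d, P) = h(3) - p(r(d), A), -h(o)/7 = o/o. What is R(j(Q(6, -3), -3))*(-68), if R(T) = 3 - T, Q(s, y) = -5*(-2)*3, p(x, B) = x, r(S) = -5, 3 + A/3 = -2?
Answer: -340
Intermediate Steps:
A = -15 (A = -9 + 3*(-2) = -9 - 6 = -15)
h(o) = -7 (h(o) = -7*o/o = -7*1 = -7)
Q(s, y) = 30 (Q(s, y) = 10*3 = 30)
j(d, P) = -2 (j(d, P) = -7 - 1*(-5) = -7 + 5 = -2)
R(j(Q(6, -3), -3))*(-68) = (3 - 1*(-2))*(-68) = (3 + 2)*(-68) = 5*(-68) = -340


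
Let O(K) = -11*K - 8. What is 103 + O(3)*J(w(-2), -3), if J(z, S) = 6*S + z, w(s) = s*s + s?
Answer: 759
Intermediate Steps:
w(s) = s + s² (w(s) = s² + s = s + s²)
J(z, S) = z + 6*S
O(K) = -8 - 11*K
103 + O(3)*J(w(-2), -3) = 103 + (-8 - 11*3)*(-2*(1 - 2) + 6*(-3)) = 103 + (-8 - 33)*(-2*(-1) - 18) = 103 - 41*(2 - 18) = 103 - 41*(-16) = 103 + 656 = 759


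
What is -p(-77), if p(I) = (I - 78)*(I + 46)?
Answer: -4805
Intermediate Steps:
p(I) = (-78 + I)*(46 + I)
-p(-77) = -(-3588 + (-77)² - 32*(-77)) = -(-3588 + 5929 + 2464) = -1*4805 = -4805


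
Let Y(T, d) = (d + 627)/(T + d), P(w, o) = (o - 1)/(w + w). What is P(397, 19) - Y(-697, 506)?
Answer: 451520/75827 ≈ 5.9546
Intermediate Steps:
P(w, o) = (-1 + o)/(2*w) (P(w, o) = (-1 + o)/((2*w)) = (-1 + o)*(1/(2*w)) = (-1 + o)/(2*w))
Y(T, d) = (627 + d)/(T + d)
P(397, 19) - Y(-697, 506) = (1/2)*(-1 + 19)/397 - (627 + 506)/(-697 + 506) = (1/2)*(1/397)*18 - 1133/(-191) = 9/397 - (-1)*1133/191 = 9/397 - 1*(-1133/191) = 9/397 + 1133/191 = 451520/75827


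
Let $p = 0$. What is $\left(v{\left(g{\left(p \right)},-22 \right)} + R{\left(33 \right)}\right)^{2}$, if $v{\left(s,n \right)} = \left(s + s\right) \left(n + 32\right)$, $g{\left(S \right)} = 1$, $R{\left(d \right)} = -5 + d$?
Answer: $2304$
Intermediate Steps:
$v{\left(s,n \right)} = 2 s \left(32 + n\right)$
$\left(v{\left(g{\left(p \right)},-22 \right)} + R{\left(33 \right)}\right)^{2} = \left(2 \cdot 1 \left(32 - 22\right) + \left(-5 + 33\right)\right)^{2} = \left(2 \cdot 1 \cdot 10 + 28\right)^{2} = \left(20 + 28\right)^{2} = 48^{2} = 2304$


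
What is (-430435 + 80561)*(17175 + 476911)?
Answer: -172867845164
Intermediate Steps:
(-430435 + 80561)*(17175 + 476911) = -349874*494086 = -172867845164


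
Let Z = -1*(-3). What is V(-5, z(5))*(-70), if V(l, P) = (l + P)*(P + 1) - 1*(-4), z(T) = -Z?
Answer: -1400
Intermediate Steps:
Z = 3
z(T) = -3 (z(T) = -1*3 = -3)
V(l, P) = 4 + (1 + P)*(P + l) (V(l, P) = (P + l)*(1 + P) + 4 = (1 + P)*(P + l) + 4 = 4 + (1 + P)*(P + l))
V(-5, z(5))*(-70) = (4 - 3 - 5 + (-3)**2 - 3*(-5))*(-70) = (4 - 3 - 5 + 9 + 15)*(-70) = 20*(-70) = -1400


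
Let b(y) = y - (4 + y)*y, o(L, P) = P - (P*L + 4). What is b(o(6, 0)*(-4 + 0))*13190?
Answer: -4009760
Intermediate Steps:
o(L, P) = -4 + P - L*P (o(L, P) = P - (L*P + 4) = P - (4 + L*P) = P + (-4 - L*P) = -4 + P - L*P)
b(y) = y - y*(4 + y)
b(o(6, 0)*(-4 + 0))*13190 = -(-4 + 0 - 1*6*0)*(-4 + 0)*(3 + (-4 + 0 - 1*6*0)*(-4 + 0))*13190 = -(-4 + 0 + 0)*(-4)*(3 + (-4 + 0 + 0)*(-4))*13190 = -(-4*(-4))*(3 - 4*(-4))*13190 = -1*16*(3 + 16)*13190 = -1*16*19*13190 = -304*13190 = -4009760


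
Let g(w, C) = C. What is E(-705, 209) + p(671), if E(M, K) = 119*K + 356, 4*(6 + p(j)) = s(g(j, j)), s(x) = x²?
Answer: 551125/4 ≈ 1.3778e+5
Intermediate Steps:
p(j) = -6 + j²/4
E(M, K) = 356 + 119*K
E(-705, 209) + p(671) = (356 + 119*209) + (-6 + (¼)*671²) = (356 + 24871) + (-6 + (¼)*450241) = 25227 + (-6 + 450241/4) = 25227 + 450217/4 = 551125/4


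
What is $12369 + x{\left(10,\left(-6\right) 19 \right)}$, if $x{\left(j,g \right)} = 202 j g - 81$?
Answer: $-217992$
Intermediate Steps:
$x{\left(j,g \right)} = -81 + 202 g j$ ($x{\left(j,g \right)} = 202 g j - 81 = -81 + 202 g j$)
$12369 + x{\left(10,\left(-6\right) 19 \right)} = 12369 + \left(-81 + 202 \left(\left(-6\right) 19\right) 10\right) = 12369 + \left(-81 + 202 \left(-114\right) 10\right) = 12369 - 230361 = -217992$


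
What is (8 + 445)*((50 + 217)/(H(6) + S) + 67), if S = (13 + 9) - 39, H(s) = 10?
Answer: 91506/7 ≈ 13072.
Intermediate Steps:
S = -17 (S = 22 - 39 = -17)
(8 + 445)*((50 + 217)/(H(6) + S) + 67) = (8 + 445)*((50 + 217)/(10 - 17) + 67) = 453*(267/(-7) + 67) = 453*(267*(-1/7) + 67) = 453*(-267/7 + 67) = 453*(202/7) = 91506/7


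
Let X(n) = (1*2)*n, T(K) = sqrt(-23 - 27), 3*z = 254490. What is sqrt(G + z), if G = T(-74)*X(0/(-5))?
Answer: sqrt(84830) ≈ 291.26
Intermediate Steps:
z = 84830 (z = (1/3)*254490 = 84830)
T(K) = 5*I*sqrt(2) (T(K) = sqrt(-50) = 5*I*sqrt(2))
X(n) = 2*n
G = 0 (G = (5*I*sqrt(2))*(2*(0/(-5))) = (5*I*sqrt(2))*(2*(0*(-1/5))) = (5*I*sqrt(2))*(2*0) = (5*I*sqrt(2))*0 = 0)
sqrt(G + z) = sqrt(0 + 84830) = sqrt(84830)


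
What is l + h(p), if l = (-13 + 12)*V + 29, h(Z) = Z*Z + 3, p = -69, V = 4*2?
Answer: 4785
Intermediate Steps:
V = 8
h(Z) = 3 + Z² (h(Z) = Z² + 3 = 3 + Z²)
l = 21 (l = (-13 + 12)*8 + 29 = -1*8 + 29 = -8 + 29 = 21)
l + h(p) = 21 + (3 + (-69)²) = 21 + (3 + 4761) = 21 + 4764 = 4785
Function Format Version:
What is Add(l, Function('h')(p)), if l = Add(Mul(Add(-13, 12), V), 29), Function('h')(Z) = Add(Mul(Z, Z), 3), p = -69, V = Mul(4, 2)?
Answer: 4785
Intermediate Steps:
V = 8
Function('h')(Z) = Add(3, Pow(Z, 2)) (Function('h')(Z) = Add(Pow(Z, 2), 3) = Add(3, Pow(Z, 2)))
l = 21 (l = Add(Mul(Add(-13, 12), 8), 29) = Add(Mul(-1, 8), 29) = Add(-8, 29) = 21)
Add(l, Function('h')(p)) = Add(21, Add(3, Pow(-69, 2))) = Add(21, Add(3, 4761)) = Add(21, 4764) = 4785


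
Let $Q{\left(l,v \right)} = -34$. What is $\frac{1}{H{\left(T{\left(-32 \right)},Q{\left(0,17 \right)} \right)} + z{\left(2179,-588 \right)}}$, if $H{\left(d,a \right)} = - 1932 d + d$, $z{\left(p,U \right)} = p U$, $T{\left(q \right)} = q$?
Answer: $- \frac{1}{1219460} \approx -8.2003 \cdot 10^{-7}$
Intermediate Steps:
$z{\left(p,U \right)} = U p$
$H{\left(d,a \right)} = - 1931 d$
$\frac{1}{H{\left(T{\left(-32 \right)},Q{\left(0,17 \right)} \right)} + z{\left(2179,-588 \right)}} = \frac{1}{\left(-1931\right) \left(-32\right) - 1281252} = \frac{1}{61792 - 1281252} = \frac{1}{-1219460} = - \frac{1}{1219460}$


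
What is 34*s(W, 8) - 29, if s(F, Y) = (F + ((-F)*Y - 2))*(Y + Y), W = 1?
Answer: -4925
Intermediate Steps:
s(F, Y) = 2*Y*(-2 + F - F*Y) (s(F, Y) = (F + (-F*Y - 2))*(2*Y) = (F + (-2 - F*Y))*(2*Y) = (-2 + F - F*Y)*(2*Y) = 2*Y*(-2 + F - F*Y))
34*s(W, 8) - 29 = 34*(2*8*(-2 + 1 - 1*1*8)) - 29 = 34*(2*8*(-2 + 1 - 8)) - 29 = 34*(2*8*(-9)) - 29 = 34*(-144) - 29 = -4896 - 29 = -4925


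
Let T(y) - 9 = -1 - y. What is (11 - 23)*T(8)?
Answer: 0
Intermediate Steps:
T(y) = 8 - y (T(y) = 9 + (-1 - y) = 8 - y)
(11 - 23)*T(8) = (11 - 23)*(8 - 1*8) = -12*(8 - 8) = -12*0 = 0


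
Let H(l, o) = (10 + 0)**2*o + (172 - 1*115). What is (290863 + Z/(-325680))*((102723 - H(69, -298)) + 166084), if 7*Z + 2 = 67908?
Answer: 1414055983807055/16284 ≈ 8.6837e+10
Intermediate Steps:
Z = 67906/7 (Z = -2/7 + (1/7)*67908 = -2/7 + 67908/7 = 67906/7 ≈ 9700.9)
H(l, o) = 57 + 100*o (H(l, o) = 10**2*o + (172 - 115) = 100*o + 57 = 57 + 100*o)
(290863 + Z/(-325680))*((102723 - H(69, -298)) + 166084) = (290863 + (67906/7)/(-325680))*((102723 - (57 + 100*(-298))) + 166084) = (290863 + (67906/7)*(-1/325680))*((102723 - (57 - 29800)) + 166084) = (290863 - 33953/1139880)*((102723 - 1*(-29743)) + 166084) = 331548882487*((102723 + 29743) + 166084)/1139880 = 331548882487*(132466 + 166084)/1139880 = (331548882487/1139880)*298550 = 1414055983807055/16284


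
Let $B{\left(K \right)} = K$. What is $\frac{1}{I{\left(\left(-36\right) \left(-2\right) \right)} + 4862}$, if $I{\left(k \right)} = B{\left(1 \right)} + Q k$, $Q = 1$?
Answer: $\frac{1}{4935} \approx 0.00020263$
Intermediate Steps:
$I{\left(k \right)} = 1 + k$ ($I{\left(k \right)} = 1 + 1 k = 1 + k$)
$\frac{1}{I{\left(\left(-36\right) \left(-2\right) \right)} + 4862} = \frac{1}{\left(1 - -72\right) + 4862} = \frac{1}{\left(1 + 72\right) + 4862} = \frac{1}{73 + 4862} = \frac{1}{4935}$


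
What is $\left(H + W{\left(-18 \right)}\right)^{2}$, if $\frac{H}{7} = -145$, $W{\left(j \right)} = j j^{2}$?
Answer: $46881409$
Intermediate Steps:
$W{\left(j \right)} = j^{3}$
$H = -1015$ ($H = 7 \left(-145\right) = -1015$)
$\left(H + W{\left(-18 \right)}\right)^{2} = \left(-1015 + \left(-18\right)^{3}\right)^{2} = \left(-1015 - 5832\right)^{2} = \left(-6847\right)^{2} = 46881409$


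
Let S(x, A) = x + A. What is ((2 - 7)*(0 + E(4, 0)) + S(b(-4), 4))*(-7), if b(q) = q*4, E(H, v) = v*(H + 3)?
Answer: 84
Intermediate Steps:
E(H, v) = v*(3 + H)
b(q) = 4*q
S(x, A) = A + x
((2 - 7)*(0 + E(4, 0)) + S(b(-4), 4))*(-7) = ((2 - 7)*(0 + 0*(3 + 4)) + (4 + 4*(-4)))*(-7) = (-5*(0 + 0*7) + (4 - 16))*(-7) = (-5*(0 + 0) - 12)*(-7) = (-5*0 - 12)*(-7) = (0 - 12)*(-7) = -12*(-7) = 84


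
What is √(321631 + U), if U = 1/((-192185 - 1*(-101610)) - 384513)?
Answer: √4537180326052211/118772 ≈ 567.13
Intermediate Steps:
U = -1/475088 (U = 1/((-192185 + 101610) - 384513) = 1/(-90575 - 384513) = 1/(-475088) = -1/475088 ≈ -2.1049e-6)
√(321631 + U) = √(321631 - 1/475088) = √(152803028527/475088) = √4537180326052211/118772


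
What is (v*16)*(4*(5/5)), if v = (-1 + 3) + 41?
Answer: 2752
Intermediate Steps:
v = 43 (v = 2 + 41 = 43)
(v*16)*(4*(5/5)) = (43*16)*(4*(5/5)) = 688*(4*(5*(1/5))) = 688*(4*1) = 688*4 = 2752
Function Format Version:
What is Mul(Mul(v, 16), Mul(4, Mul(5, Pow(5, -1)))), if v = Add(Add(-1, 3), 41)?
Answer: 2752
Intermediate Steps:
v = 43 (v = Add(2, 41) = 43)
Mul(Mul(v, 16), Mul(4, Mul(5, Pow(5, -1)))) = Mul(Mul(43, 16), Mul(4, Mul(5, Pow(5, -1)))) = Mul(688, Mul(4, Mul(5, Rational(1, 5)))) = Mul(688, Mul(4, 1)) = Mul(688, 4) = 2752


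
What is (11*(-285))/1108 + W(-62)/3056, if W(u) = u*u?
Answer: -83147/52907 ≈ -1.5716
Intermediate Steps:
W(u) = u²
(11*(-285))/1108 + W(-62)/3056 = (11*(-285))/1108 + (-62)²/3056 = -3135*1/1108 + 3844*(1/3056) = -3135/1108 + 961/764 = -83147/52907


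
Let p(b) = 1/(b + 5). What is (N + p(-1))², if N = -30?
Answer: 14161/16 ≈ 885.06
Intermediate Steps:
p(b) = 1/(5 + b)
(N + p(-1))² = (-30 + 1/(5 - 1))² = (-30 + 1/4)² = (-30 + ¼)² = (-119/4)² = 14161/16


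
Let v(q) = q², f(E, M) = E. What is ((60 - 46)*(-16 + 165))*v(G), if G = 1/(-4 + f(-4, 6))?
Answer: 1043/32 ≈ 32.594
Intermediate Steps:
G = -⅛ (G = 1/(-4 - 4) = 1/(-8) = -⅛ ≈ -0.12500)
((60 - 46)*(-16 + 165))*v(G) = ((60 - 46)*(-16 + 165))*(-⅛)² = (14*149)*(1/64) = 2086*(1/64) = 1043/32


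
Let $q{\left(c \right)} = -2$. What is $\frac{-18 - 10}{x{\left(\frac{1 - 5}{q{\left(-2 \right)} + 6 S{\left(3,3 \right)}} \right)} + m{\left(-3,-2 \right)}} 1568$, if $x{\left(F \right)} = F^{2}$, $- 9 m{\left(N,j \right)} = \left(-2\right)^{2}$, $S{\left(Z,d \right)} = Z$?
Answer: $\frac{6322176}{55} \approx 1.1495 \cdot 10^{5}$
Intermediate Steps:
$m{\left(N,j \right)} = - \frac{4}{9}$ ($m{\left(N,j \right)} = - \frac{\left(-2\right)^{2}}{9} = \left(- \frac{1}{9}\right) 4 = - \frac{4}{9}$)
$\frac{-18 - 10}{x{\left(\frac{1 - 5}{q{\left(-2 \right)} + 6 S{\left(3,3 \right)}} \right)} + m{\left(-3,-2 \right)}} 1568 = \frac{-18 - 10}{\left(\frac{1 - 5}{-2 + 6 \cdot 3}\right)^{2} - \frac{4}{9}} \cdot 1568 = - \frac{28}{\left(- \frac{4}{-2 + 18}\right)^{2} - \frac{4}{9}} \cdot 1568 = - \frac{28}{\left(- \frac{4}{16}\right)^{2} - \frac{4}{9}} \cdot 1568 = - \frac{28}{\left(\left(-4\right) \frac{1}{16}\right)^{2} - \frac{4}{9}} \cdot 1568 = - \frac{28}{\left(- \frac{1}{4}\right)^{2} - \frac{4}{9}} \cdot 1568 = - \frac{28}{\frac{1}{16} - \frac{4}{9}} \cdot 1568 = - \frac{28}{- \frac{55}{144}} \cdot 1568 = \left(-28\right) \left(- \frac{144}{55}\right) 1568 = \frac{4032}{55} \cdot 1568 = \frac{6322176}{55}$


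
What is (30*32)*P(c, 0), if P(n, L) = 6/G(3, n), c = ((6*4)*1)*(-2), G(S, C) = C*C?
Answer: 5/2 ≈ 2.5000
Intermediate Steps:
G(S, C) = C²
c = -48 (c = (24*1)*(-2) = 24*(-2) = -48)
P(n, L) = 6/n² (P(n, L) = 6/(n²) = 6/n²)
(30*32)*P(c, 0) = (30*32)*(6/(-48)²) = 960*(6*(1/2304)) = 960*(1/384) = 5/2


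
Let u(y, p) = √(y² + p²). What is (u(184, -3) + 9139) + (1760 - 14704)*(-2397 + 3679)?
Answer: -16585069 + √33865 ≈ -1.6585e+7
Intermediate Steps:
u(y, p) = √(p² + y²)
(u(184, -3) + 9139) + (1760 - 14704)*(-2397 + 3679) = (√((-3)² + 184²) + 9139) + (1760 - 14704)*(-2397 + 3679) = (√(9 + 33856) + 9139) - 12944*1282 = (√33865 + 9139) - 16594208 = (9139 + √33865) - 16594208 = -16585069 + √33865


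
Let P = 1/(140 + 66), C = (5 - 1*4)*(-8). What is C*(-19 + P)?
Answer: 15652/103 ≈ 151.96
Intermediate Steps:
C = -8 (C = (5 - 4)*(-8) = 1*(-8) = -8)
P = 1/206 ≈ 0.0048544
C*(-19 + P) = -8*(-19 + 1/206) = -8*(-3913/206) = 15652/103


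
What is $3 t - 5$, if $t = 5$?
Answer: $10$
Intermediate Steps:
$3 t - 5 = 3 \cdot 5 - 5 = 15 - 5 = 10$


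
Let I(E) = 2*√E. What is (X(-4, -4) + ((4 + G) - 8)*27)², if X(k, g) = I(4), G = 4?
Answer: 16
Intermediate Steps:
X(k, g) = 4 (X(k, g) = 2*√4 = 2*2 = 4)
(X(-4, -4) + ((4 + G) - 8)*27)² = (4 + ((4 + 4) - 8)*27)² = (4 + (8 - 8)*27)² = (4 + 0*27)² = (4 + 0)² = 4² = 16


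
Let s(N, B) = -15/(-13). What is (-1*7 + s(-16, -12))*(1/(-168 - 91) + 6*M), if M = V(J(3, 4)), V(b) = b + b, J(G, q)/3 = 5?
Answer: -3543044/3367 ≈ -1052.3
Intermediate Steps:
s(N, B) = 15/13 (s(N, B) = -15*(-1/13) = 15/13)
J(G, q) = 15 (J(G, q) = 3*5 = 15)
V(b) = 2*b
M = 30 (M = 2*15 = 30)
(-1*7 + s(-16, -12))*(1/(-168 - 91) + 6*M) = (-1*7 + 15/13)*(1/(-168 - 91) + 6*30) = (-7 + 15/13)*(1/(-259) + 180) = -76*(-1/259 + 180)/13 = -76/13*46619/259 = -3543044/3367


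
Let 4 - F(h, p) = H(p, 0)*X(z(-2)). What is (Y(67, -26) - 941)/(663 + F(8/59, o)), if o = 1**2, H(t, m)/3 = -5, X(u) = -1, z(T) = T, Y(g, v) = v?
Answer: -967/652 ≈ -1.4831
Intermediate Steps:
H(t, m) = -15 (H(t, m) = 3*(-5) = -15)
o = 1
F(h, p) = -11 (F(h, p) = 4 - (-15)*(-1) = 4 - 1*15 = 4 - 15 = -11)
(Y(67, -26) - 941)/(663 + F(8/59, o)) = (-26 - 941)/(663 - 11) = -967/652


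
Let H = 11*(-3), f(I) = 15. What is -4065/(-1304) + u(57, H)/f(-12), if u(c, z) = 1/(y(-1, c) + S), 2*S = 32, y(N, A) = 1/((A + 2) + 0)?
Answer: 57698311/18484200 ≈ 3.1215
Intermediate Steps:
y(N, A) = 1/(2 + A) (y(N, A) = 1/((2 + A) + 0) = 1/(2 + A))
S = 16 (S = (½)*32 = 16)
H = -33
u(c, z) = 1/(16 + 1/(2 + c)) (u(c, z) = 1/(1/(2 + c) + 16) = 1/(16 + 1/(2 + c)))
-4065/(-1304) + u(57, H)/f(-12) = -4065/(-1304) + ((2 + 57)/(33 + 16*57))/15 = -4065*(-1/1304) + (59/(33 + 912))*(1/15) = 4065/1304 + (59/945)*(1/15) = 4065/1304 + 59/14175 = 57698311/18484200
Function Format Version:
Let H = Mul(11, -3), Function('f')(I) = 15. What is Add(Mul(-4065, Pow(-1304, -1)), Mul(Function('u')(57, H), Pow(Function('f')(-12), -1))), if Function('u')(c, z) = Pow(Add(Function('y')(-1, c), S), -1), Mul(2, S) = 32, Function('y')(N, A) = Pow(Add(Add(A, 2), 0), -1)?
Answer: Rational(57698311, 18484200) ≈ 3.1215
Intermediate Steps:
Function('y')(N, A) = Pow(Add(2, A), -1) (Function('y')(N, A) = Pow(Add(Add(2, A), 0), -1) = Pow(Add(2, A), -1))
S = 16 (S = Mul(Rational(1, 2), 32) = 16)
H = -33
Function('u')(c, z) = Pow(Add(16, Pow(Add(2, c), -1)), -1) (Function('u')(c, z) = Pow(Add(Pow(Add(2, c), -1), 16), -1) = Pow(Add(16, Pow(Add(2, c), -1)), -1))
Add(Mul(-4065, Pow(-1304, -1)), Mul(Function('u')(57, H), Pow(Function('f')(-12), -1))) = Add(Mul(-4065, Pow(-1304, -1)), Mul(Mul(Pow(Add(33, Mul(16, 57)), -1), Add(2, 57)), Pow(15, -1))) = Add(Mul(-4065, Rational(-1, 1304)), Mul(Mul(Pow(Add(33, 912), -1), 59), Rational(1, 15))) = Add(Rational(4065, 1304), Mul(Mul(Pow(945, -1), 59), Rational(1, 15))) = Add(Rational(4065, 1304), Mul(Mul(Rational(1, 945), 59), Rational(1, 15))) = Add(Rational(4065, 1304), Mul(Rational(59, 945), Rational(1, 15))) = Add(Rational(4065, 1304), Rational(59, 14175)) = Rational(57698311, 18484200)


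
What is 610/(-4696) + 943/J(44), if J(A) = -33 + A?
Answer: 2210809/25828 ≈ 85.597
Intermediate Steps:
610/(-4696) + 943/J(44) = 610/(-4696) + 943/(-33 + 44) = 610*(-1/4696) + 943/11 = -305/2348 + 943*(1/11) = -305/2348 + 943/11 = 2210809/25828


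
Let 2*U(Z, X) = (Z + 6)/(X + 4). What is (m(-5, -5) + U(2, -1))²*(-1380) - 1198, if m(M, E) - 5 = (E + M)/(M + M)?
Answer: -226234/3 ≈ -75411.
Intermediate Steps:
U(Z, X) = (6 + Z)/(2*(4 + X)) (U(Z, X) = ((Z + 6)/(X + 4))/2 = ((6 + Z)/(4 + X))/2 = (6 + Z)/(2*(4 + X)))
m(M, E) = 5 + (E + M)/(2*M) (m(M, E) = 5 + (E + M)/(M + M) = 5 + (E + M)/((2*M)) = 5 + (E + M)*(1/(2*M)) = 5 + (E + M)/(2*M))
(m(-5, -5) + U(2, -1))²*(-1380) - 1198 = ((½)*(-5 + 11*(-5))/(-5) + (6 + 2)/(2*(4 - 1)))²*(-1380) - 1198 = ((½)*(-⅕)*(-5 - 55) + (½)*8/3)²*(-1380) - 1198 = ((½)*(-⅕)*(-60) + (½)*(⅓)*8)²*(-1380) - 1198 = (6 + 4/3)²*(-1380) - 1198 = (22/3)²*(-1380) - 1198 = (484/9)*(-1380) - 1198 = -222640/3 - 1198 = -226234/3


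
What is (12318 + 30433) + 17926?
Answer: 60677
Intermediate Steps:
(12318 + 30433) + 17926 = 42751 + 17926 = 60677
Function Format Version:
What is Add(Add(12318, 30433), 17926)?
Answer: 60677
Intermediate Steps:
Add(Add(12318, 30433), 17926) = Add(42751, 17926) = 60677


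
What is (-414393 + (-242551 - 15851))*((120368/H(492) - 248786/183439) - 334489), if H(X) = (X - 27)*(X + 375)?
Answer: 369842809424288767133/1643430001 ≈ 2.2504e+11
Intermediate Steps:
H(X) = (-27 + X)*(375 + X)
(-414393 + (-242551 - 15851))*((120368/H(492) - 248786/183439) - 334489) = (-414393 + (-242551 - 15851))*((120368/(-10125 + 492² + 348*492) - 248786/183439) - 334489) = (-414393 - 258402)*((120368/(-10125 + 242064 + 171216) - 248786*1/183439) - 334489) = -672795*((120368/403155 - 248786/183439) - 334489) = -672795*(-78219134278/73954350045 - 334489) = -672795*(-24736994811336283/73954350045) = 369842809424288767133/1643430001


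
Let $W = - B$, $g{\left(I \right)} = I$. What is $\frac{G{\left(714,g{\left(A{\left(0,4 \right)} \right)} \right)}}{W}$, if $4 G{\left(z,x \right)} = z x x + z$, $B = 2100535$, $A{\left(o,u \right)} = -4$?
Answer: $- \frac{6069}{4201070} \approx -0.0014446$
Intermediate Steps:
$G{\left(z,x \right)} = \frac{z}{4} + \frac{z x^{2}}{4}$ ($G{\left(z,x \right)} = \frac{z x x + z}{4} = \frac{x z x + z}{4} = \frac{z x^{2} + z}{4} = \frac{z + z x^{2}}{4} = \frac{z}{4} + \frac{z x^{2}}{4}$)
$W = -2100535$ ($W = \left(-1\right) 2100535 = -2100535$)
$\frac{G{\left(714,g{\left(A{\left(0,4 \right)} \right)} \right)}}{W} = \frac{\frac{1}{4} \cdot 714 \left(1 + \left(-4\right)^{2}\right)}{-2100535} = \frac{1}{4} \cdot 714 \left(1 + 16\right) \left(- \frac{1}{2100535}\right) = \frac{1}{4} \cdot 714 \cdot 17 \left(- \frac{1}{2100535}\right) = \frac{6069}{2} \left(- \frac{1}{2100535}\right) = - \frac{6069}{4201070}$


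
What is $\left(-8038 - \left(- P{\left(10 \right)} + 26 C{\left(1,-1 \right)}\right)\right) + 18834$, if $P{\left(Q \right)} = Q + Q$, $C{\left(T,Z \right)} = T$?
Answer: $10790$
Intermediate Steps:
$P{\left(Q \right)} = 2 Q$
$\left(-8038 - \left(- P{\left(10 \right)} + 26 C{\left(1,-1 \right)}\right)\right) + 18834 = \left(-8038 + \left(2 \cdot 10 - 26\right)\right) + 18834 = \left(-8038 + \left(20 - 26\right)\right) + 18834 = \left(-8038 - 6\right) + 18834 = -8044 + 18834 = 10790$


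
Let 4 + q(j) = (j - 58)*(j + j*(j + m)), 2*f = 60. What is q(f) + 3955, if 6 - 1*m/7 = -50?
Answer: -351369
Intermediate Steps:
f = 30 (f = (1/2)*60 = 30)
m = 392 (m = 42 - 7*(-50) = 42 + 350 = 392)
q(j) = -4 + (-58 + j)*(j + j*(392 + j)) (q(j) = -4 + (j - 58)*(j + j*(j + 392)) = -4 + (-58 + j)*(j + j*(392 + j)))
q(f) + 3955 = (-4 + 30**3 - 22794*30 + 335*30**2) + 3955 = (-4 + 27000 - 683820 + 335*900) + 3955 = (-4 + 27000 - 683820 + 301500) + 3955 = -355324 + 3955 = -351369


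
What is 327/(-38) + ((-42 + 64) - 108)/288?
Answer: -24361/2736 ≈ -8.9039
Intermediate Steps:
327/(-38) + ((-42 + 64) - 108)/288 = 327*(-1/38) + (22 - 108)*(1/288) = -327/38 - 86*1/288 = -327/38 - 43/144 = -24361/2736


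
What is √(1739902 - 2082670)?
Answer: 4*I*√21423 ≈ 585.46*I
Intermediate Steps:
√(1739902 - 2082670) = √(-342768) = 4*I*√21423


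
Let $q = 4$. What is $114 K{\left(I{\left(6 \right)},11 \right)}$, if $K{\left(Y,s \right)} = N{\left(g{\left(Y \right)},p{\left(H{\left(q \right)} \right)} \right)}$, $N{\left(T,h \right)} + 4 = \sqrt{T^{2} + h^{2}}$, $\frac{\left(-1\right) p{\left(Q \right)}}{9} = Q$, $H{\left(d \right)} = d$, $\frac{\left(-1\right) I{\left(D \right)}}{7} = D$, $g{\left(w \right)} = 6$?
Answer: $-456 + 684 \sqrt{37} \approx 3704.6$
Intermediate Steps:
$I{\left(D \right)} = - 7 D$
$p{\left(Q \right)} = - 9 Q$
$N{\left(T,h \right)} = -4 + \sqrt{T^{2} + h^{2}}$
$K{\left(Y,s \right)} = -4 + 6 \sqrt{37}$ ($K{\left(Y,s \right)} = -4 + \sqrt{6^{2} + \left(\left(-9\right) 4\right)^{2}} = -4 + \sqrt{36 + \left(-36\right)^{2}} = -4 + \sqrt{36 + 1296} = -4 + \sqrt{1332} = -4 + 6 \sqrt{37}$)
$114 K{\left(I{\left(6 \right)},11 \right)} = 114 \left(-4 + 6 \sqrt{37}\right) = -456 + 684 \sqrt{37}$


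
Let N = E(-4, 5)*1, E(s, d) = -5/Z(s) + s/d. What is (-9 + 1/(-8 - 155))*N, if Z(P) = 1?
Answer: 42572/815 ≈ 52.236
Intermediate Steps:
E(s, d) = -5 + s/d (E(s, d) = -5/1 + s/d = -5*1 + s/d = -5 + s/d)
N = -29/5 (N = (-5 - 4/5)*1 = (-5 - 4*⅕)*1 = (-5 - ⅘)*1 = -29/5*1 = -29/5 ≈ -5.8000)
(-9 + 1/(-8 - 155))*N = (-9 + 1/(-8 - 155))*(-29/5) = (-9 + 1/(-163))*(-29/5) = (-9 - 1/163)*(-29/5) = -1468/163*(-29/5) = 42572/815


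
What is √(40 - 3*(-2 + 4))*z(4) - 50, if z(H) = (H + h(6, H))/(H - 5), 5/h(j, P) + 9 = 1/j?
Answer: -50 - 182*√34/53 ≈ -70.023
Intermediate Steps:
h(j, P) = 5/(-9 + 1/j)
z(H) = (-30/53 + H)/(-5 + H) (z(H) = (H - 5*6/(-1 + 9*6))/(H - 5) = (H - 5*6/(-1 + 54))/(-5 + H) = (H - 5*6/53)/(-5 + H) = (H - 5*6*1/53)/(-5 + H) = (H - 30/53)/(-5 + H) = (-30/53 + H)/(-5 + H))
√(40 - 3*(-2 + 4))*z(4) - 50 = √(40 - 3*(-2 + 4))*((-30/53 + 4)/(-5 + 4)) - 50 = √(40 - 3*2)*((182/53)/(-1)) - 50 = √(40 - 6)*(-1*182/53) - 50 = √34*(-182/53) - 50 = -182*√34/53 - 50 = -50 - 182*√34/53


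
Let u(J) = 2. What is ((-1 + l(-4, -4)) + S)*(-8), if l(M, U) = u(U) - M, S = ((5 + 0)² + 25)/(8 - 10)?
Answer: 160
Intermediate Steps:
S = -25 (S = (5² + 25)/(-2) = (25 + 25)*(-½) = 50*(-½) = -25)
l(M, U) = 2 - M
((-1 + l(-4, -4)) + S)*(-8) = ((-1 + (2 - 1*(-4))) - 25)*(-8) = ((-1 + (2 + 4)) - 25)*(-8) = ((-1 + 6) - 25)*(-8) = (5 - 25)*(-8) = -20*(-8) = 160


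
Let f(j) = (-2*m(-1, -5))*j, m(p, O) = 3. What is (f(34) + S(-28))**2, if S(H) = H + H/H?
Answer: 53361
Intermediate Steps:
S(H) = 1 + H (S(H) = H + 1 = 1 + H)
f(j) = -6*j (f(j) = (-2*3)*j = -6*j)
(f(34) + S(-28))**2 = (-6*34 + (1 - 28))**2 = (-204 - 27)**2 = (-231)**2 = 53361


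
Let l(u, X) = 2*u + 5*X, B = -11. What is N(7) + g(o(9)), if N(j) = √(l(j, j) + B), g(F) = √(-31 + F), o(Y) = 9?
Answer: √38 + I*√22 ≈ 6.1644 + 4.6904*I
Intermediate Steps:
N(j) = √(-11 + 7*j) (N(j) = √((2*j + 5*j) - 11) = √(7*j - 11) = √(-11 + 7*j))
N(7) + g(o(9)) = √(-11 + 7*7) + √(-31 + 9) = √(-11 + 49) + √(-22) = √38 + I*√22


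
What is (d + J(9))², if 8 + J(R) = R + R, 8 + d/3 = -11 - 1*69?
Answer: 64516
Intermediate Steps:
d = -264 (d = -24 + 3*(-11 - 1*69) = -24 + 3*(-11 - 69) = -24 + 3*(-80) = -24 - 240 = -264)
J(R) = -8 + 2*R (J(R) = -8 + (R + R) = -8 + 2*R)
(d + J(9))² = (-264 + (-8 + 2*9))² = (-264 + (-8 + 18))² = (-264 + 10)² = (-254)² = 64516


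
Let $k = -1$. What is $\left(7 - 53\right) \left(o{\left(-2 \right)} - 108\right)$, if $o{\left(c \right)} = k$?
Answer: $5014$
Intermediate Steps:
$o{\left(c \right)} = -1$
$\left(7 - 53\right) \left(o{\left(-2 \right)} - 108\right) = \left(7 - 53\right) \left(-1 - 108\right) = \left(7 - 53\right) \left(-109\right) = \left(-46\right) \left(-109\right) = 5014$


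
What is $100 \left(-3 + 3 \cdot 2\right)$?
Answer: $300$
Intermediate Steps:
$100 \left(-3 + 3 \cdot 2\right) = 100 \left(-3 + 6\right) = 100 \cdot 3 = 300$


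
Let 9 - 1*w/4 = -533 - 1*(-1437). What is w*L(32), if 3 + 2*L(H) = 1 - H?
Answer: 60860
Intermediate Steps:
L(H) = -1 - H/2 (L(H) = -3/2 + (1 - H)/2 = -3/2 + (½ - H/2) = -1 - H/2)
w = -3580 (w = 36 - 4*(-533 - 1*(-1437)) = 36 - 4*(-533 + 1437) = 36 - 4*904 = 36 - 3616 = -3580)
w*L(32) = -3580*(-1 - ½*32) = -3580*(-1 - 16) = -3580*(-17) = 60860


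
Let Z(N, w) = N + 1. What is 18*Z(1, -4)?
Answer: 36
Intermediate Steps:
Z(N, w) = 1 + N
18*Z(1, -4) = 18*(1 + 1) = 18*2 = 36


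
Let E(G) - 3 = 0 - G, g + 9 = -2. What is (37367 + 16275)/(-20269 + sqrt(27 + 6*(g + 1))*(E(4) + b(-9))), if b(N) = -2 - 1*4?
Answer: -543634849/205416989 + 187747*I*sqrt(33)/205416989 ≈ -2.6465 + 0.0052504*I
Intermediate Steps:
g = -11 (g = -9 - 2 = -11)
E(G) = 3 - G (E(G) = 3 + (0 - G) = 3 - G)
b(N) = -6 (b(N) = -2 - 4 = -6)
(37367 + 16275)/(-20269 + sqrt(27 + 6*(g + 1))*(E(4) + b(-9))) = (37367 + 16275)/(-20269 + sqrt(27 + 6*(-11 + 1))*((3 - 1*4) - 6)) = 53642/(-20269 + sqrt(27 + 6*(-10))*((3 - 4) - 6)) = 53642/(-20269 + sqrt(27 - 60)*(-1 - 6)) = 53642/(-20269 + sqrt(-33)*(-7)) = 53642/(-20269 + (I*sqrt(33))*(-7)) = 53642/(-20269 - 7*I*sqrt(33))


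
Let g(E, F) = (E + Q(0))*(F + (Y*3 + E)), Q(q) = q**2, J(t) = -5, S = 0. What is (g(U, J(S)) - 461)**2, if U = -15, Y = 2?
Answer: 63001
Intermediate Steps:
g(E, F) = E*(6 + E + F) (g(E, F) = (E + 0**2)*(F + (2*3 + E)) = (E + 0)*(F + (6 + E)) = E*(6 + E + F))
(g(U, J(S)) - 461)**2 = (-15*(6 - 15 - 5) - 461)**2 = (-15*(-14) - 461)**2 = (210 - 461)**2 = (-251)**2 = 63001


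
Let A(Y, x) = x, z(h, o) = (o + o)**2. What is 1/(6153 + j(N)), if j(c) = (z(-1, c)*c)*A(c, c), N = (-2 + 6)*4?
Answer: 1/268297 ≈ 3.7272e-6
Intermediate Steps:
N = 16 (N = 4*4 = 16)
z(h, o) = 4*o**2 (z(h, o) = (2*o)**2 = 4*o**2)
j(c) = 4*c**4 (j(c) = ((4*c**2)*c)*c = (4*c**3)*c = 4*c**4)
1/(6153 + j(N)) = 1/(6153 + 4*16**4) = 1/(6153 + 4*65536) = 1/(6153 + 262144) = 1/268297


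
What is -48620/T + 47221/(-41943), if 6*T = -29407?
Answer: 10846984013/1233417801 ≈ 8.7943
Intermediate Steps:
T = -29407/6 (T = (1/6)*(-29407) = -29407/6 ≈ -4901.2)
-48620/T + 47221/(-41943) = -48620/(-29407/6) + 47221/(-41943) = -48620*(-6/29407) + 47221*(-1/41943) = 291720/29407 - 47221/41943 = 10846984013/1233417801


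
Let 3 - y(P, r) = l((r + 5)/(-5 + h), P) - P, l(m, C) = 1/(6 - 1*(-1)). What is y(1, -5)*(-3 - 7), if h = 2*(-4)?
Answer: -270/7 ≈ -38.571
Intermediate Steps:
h = -8
l(m, C) = ⅐ (l(m, C) = 1/(6 + 1) = 1/7 = ⅐)
y(P, r) = 20/7 + P (y(P, r) = 3 - (⅐ - P) = 3 + (-⅐ + P) = 20/7 + P)
y(1, -5)*(-3 - 7) = (20/7 + 1)*(-3 - 7) = (27/7)*(-10) = -270/7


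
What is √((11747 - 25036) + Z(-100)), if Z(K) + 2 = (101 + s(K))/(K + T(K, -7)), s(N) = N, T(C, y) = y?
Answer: I*√152168766/107 ≈ 115.29*I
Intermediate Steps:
Z(K) = -2 + (101 + K)/(-7 + K) (Z(K) = -2 + (101 + K)/(K - 7) = -2 + (101 + K)/(-7 + K))
√((11747 - 25036) + Z(-100)) = √((11747 - 25036) + (115 - 1*(-100))/(-7 - 100)) = √(-13289 + (115 + 100)/(-107)) = √(-13289 - 1/107*215) = √(-13289 - 215/107) = √(-1422138/107) = I*√152168766/107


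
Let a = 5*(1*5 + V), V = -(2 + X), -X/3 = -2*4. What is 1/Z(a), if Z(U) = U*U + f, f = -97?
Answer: 1/10928 ≈ 9.1508e-5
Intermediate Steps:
X = 24 (X = -(-6)*4 = -3*(-8) = 24)
V = -26 (V = -(2 + 24) = -1*26 = -26)
a = -105 (a = 5*(1*5 - 26) = 5*(5 - 26) = 5*(-21) = -105)
Z(U) = -97 + U**2 (Z(U) = U*U - 97 = U**2 - 97 = -97 + U**2)
1/Z(a) = 1/(-97 + (-105)**2) = 1/(-97 + 11025) = 1/10928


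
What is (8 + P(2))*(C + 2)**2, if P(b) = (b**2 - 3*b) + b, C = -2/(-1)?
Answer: 128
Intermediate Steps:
C = 2 (C = -2*(-1) = 2)
P(b) = b**2 - 2*b
(8 + P(2))*(C + 2)**2 = (8 + 2*(-2 + 2))*(2 + 2)**2 = (8 + 2*0)*4**2 = (8 + 0)*16 = 8*16 = 128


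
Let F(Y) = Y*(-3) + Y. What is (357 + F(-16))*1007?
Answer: 391723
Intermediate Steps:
F(Y) = -2*Y (F(Y) = -3*Y + Y = -2*Y)
(357 + F(-16))*1007 = (357 - 2*(-16))*1007 = (357 + 32)*1007 = 389*1007 = 391723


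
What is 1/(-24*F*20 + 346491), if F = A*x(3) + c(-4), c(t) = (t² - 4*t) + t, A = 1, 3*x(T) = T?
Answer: 1/332571 ≈ 3.0069e-6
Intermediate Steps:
x(T) = T/3
c(t) = t² - 3*t
F = 29 (F = 1*((⅓)*3) - 4*(-3 - 4) = 1*1 - 4*(-7) = 1 + 28 = 29)
1/(-24*F*20 + 346491) = 1/(-24*29*20 + 346491) = 1/(-696*20 + 346491) = 1/(-13920 + 346491) = 1/332571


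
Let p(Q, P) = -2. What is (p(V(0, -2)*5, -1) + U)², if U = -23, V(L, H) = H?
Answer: 625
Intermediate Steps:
(p(V(0, -2)*5, -1) + U)² = (-2 - 23)² = (-25)² = 625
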